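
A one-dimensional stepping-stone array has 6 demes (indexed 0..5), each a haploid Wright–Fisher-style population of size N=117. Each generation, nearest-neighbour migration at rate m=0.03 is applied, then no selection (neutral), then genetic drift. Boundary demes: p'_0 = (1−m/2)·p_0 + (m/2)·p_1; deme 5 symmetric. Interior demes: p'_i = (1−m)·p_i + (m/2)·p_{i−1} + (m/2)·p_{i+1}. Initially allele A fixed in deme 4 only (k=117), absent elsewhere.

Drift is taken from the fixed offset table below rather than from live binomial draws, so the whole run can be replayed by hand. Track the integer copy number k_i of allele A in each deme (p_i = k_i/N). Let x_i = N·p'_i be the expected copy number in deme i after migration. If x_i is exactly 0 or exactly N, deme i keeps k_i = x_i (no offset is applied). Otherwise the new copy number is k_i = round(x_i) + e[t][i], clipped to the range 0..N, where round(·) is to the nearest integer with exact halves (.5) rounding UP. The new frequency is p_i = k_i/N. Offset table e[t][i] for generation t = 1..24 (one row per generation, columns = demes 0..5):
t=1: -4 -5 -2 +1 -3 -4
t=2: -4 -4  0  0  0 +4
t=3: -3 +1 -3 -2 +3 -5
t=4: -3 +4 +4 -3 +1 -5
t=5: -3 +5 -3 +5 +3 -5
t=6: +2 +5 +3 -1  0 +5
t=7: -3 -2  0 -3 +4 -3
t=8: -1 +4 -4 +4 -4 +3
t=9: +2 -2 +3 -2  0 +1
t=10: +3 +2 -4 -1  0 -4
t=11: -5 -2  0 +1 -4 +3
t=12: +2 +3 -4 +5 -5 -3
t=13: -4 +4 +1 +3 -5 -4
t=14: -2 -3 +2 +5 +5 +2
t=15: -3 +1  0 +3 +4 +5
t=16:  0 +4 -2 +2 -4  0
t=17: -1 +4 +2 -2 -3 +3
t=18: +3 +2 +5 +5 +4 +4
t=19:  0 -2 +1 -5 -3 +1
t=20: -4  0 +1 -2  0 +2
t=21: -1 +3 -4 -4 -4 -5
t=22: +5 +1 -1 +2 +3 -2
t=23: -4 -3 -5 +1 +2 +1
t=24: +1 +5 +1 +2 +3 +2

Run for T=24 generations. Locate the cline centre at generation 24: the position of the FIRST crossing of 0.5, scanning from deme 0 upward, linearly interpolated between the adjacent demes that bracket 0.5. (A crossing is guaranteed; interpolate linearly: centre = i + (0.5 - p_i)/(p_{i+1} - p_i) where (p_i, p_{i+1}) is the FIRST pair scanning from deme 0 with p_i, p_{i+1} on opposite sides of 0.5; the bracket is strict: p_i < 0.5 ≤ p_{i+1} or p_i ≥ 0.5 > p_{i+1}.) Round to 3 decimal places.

t=0: k=[0 0 0 0 117 0]
t=1: x=[0.0000 0.0000 0.0000 1.7550 113.4900 1.7550] k=[0 0 0 3 110 0]
t=2: x=[0.0000 0.0000 0.0450 4.5600 106.7450 1.6500] k=[0 0 0 5 107 6]
t=3: x=[0.0000 0.0000 0.0750 6.4550 103.9550 7.5150] k=[0 0 0 4 107 3]
t=4: x=[0.0000 0.0000 0.0600 5.4850 103.8950 4.5600] k=[0 0 4 2 105 0]
t=5: x=[0.0000 0.0600 3.9100 3.5750 101.8800 1.5750] k=[0 5 1 9 105 0]
t=6: x=[0.0750 4.8650 1.1800 10.3200 101.9850 1.5750] k=[2 10 4 9 102 7]
t=7: x=[2.1200 9.7900 4.1650 10.3200 99.1800 8.4250] k=[0 8 4 7 103 5]
t=8: x=[0.1200 7.8200 4.1050 8.3950 100.0900 6.4700] k=[0 12 0 12 96 9]
t=9: x=[0.1800 11.6400 0.3600 13.0800 93.4350 10.3050] k=[2 10 3 11 93 11]
t=10: x=[2.1200 9.7750 3.2250 12.1100 90.5400 12.2300] k=[5 12 0 11 91 8]
t=11: x=[5.1050 11.7150 0.3450 12.0350 88.5550 9.2450] k=[0 10 0 13 85 12]
t=12: x=[0.1500 9.7000 0.3450 13.8850 82.8250 13.0950] k=[2 13 0 19 78 10]
t=13: x=[2.1650 12.6400 0.4800 19.6000 76.0950 11.0200] k=[0 17 1 23 71 7]
t=14: x=[0.2550 16.5050 1.5700 23.3900 69.3200 7.9600] k=[0 14 4 28 74 10]
t=15: x=[0.2100 13.6400 4.5100 28.3300 72.3500 10.9600] k=[0 15 5 31 76 16]
t=16: x=[0.2250 14.6250 5.5400 31.2850 74.4250 16.9000] k=[0 19 4 33 70 17]
t=17: x=[0.2850 18.4900 4.6600 33.1200 68.6500 17.7950] k=[0 22 7 31 66 21]
t=18: x=[0.3300 21.4450 7.5850 31.1650 64.8000 21.6750] k=[3 23 13 36 69 26]
t=19: x=[3.3000 22.5500 13.4950 36.1500 67.8600 26.6450] k=[3 21 14 31 65 28]
t=20: x=[3.2700 20.6250 14.3600 31.2550 63.9350 28.5550] k=[0 21 15 29 64 31]
t=21: x=[0.3150 20.5950 15.3000 29.3150 62.9800 31.4950] k=[0 24 11 25 59 26]
t=22: x=[0.3600 23.4450 11.4050 25.3000 57.9950 26.4950] k=[5 24 10 27 61 24]
t=23: x=[5.2850 23.5050 10.4650 27.2550 59.9350 24.5550] k=[1 21 5 28 62 26]
t=24: x=[1.3000 20.4600 5.5850 28.1650 60.9500 26.5400] k=[2 25 7 30 64 29]

3.838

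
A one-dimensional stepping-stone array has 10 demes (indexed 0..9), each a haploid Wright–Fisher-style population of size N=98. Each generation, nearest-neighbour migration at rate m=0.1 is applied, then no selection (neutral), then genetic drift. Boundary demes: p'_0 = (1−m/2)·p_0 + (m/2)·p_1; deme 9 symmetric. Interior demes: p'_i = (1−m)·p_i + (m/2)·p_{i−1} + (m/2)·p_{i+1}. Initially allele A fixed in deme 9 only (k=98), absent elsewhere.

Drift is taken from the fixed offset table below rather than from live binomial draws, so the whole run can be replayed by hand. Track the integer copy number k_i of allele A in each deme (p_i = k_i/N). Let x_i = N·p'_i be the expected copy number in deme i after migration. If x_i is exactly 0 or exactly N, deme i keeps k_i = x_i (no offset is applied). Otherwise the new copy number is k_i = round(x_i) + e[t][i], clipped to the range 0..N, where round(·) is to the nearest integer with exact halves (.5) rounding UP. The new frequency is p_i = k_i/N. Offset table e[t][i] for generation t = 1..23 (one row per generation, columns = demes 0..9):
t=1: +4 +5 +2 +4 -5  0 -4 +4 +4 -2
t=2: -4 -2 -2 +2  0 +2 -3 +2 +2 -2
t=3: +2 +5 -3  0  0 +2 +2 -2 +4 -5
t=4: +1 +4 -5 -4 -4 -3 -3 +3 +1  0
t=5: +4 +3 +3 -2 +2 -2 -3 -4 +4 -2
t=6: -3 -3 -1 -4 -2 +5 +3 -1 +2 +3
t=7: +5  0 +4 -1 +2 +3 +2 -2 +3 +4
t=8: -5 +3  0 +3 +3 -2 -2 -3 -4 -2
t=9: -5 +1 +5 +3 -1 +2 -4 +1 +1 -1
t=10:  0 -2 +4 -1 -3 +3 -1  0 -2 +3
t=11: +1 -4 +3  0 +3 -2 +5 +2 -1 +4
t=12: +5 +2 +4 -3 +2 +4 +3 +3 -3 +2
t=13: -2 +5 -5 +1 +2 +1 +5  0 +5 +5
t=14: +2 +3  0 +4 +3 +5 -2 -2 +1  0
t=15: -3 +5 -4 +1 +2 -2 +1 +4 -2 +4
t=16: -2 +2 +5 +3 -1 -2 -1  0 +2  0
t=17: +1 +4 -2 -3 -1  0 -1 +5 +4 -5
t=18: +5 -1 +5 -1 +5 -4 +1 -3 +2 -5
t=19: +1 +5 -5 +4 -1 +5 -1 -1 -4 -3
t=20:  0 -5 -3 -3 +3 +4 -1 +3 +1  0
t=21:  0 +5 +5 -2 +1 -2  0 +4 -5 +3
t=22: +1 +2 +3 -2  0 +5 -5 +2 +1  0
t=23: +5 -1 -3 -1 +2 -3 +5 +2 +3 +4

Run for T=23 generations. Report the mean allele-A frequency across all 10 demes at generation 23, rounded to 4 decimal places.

0.2286

t=0: k=[0 0 0 0 0 0 0 0 0 98]
t=1: x=[0.0000 0.0000 0.0000 0.0000 0.0000 0.0000 0.0000 0.0000 4.9000 93.1000] k=[0 0 0 0 0 0 0 0 9 91]
t=2: x=[0.0000 0.0000 0.0000 0.0000 0.0000 0.0000 0.0000 0.4500 12.6500 86.9000] k=[0 0 0 0 0 0 0 2 15 85]
t=3: x=[0.0000 0.0000 0.0000 0.0000 0.0000 0.0000 0.1000 2.5500 17.8500 81.5000] k=[0 0 0 0 0 0 2 1 22 77]
t=4: x=[0.0000 0.0000 0.0000 0.0000 0.0000 0.1000 1.8500 2.1000 23.7000 74.2500] k=[0 0 0 0 0 0 0 5 25 74]
t=5: x=[0.0000 0.0000 0.0000 0.0000 0.0000 0.0000 0.2500 5.7500 26.4500 71.5500] k=[0 0 0 0 0 0 0 2 30 70]
t=6: x=[0.0000 0.0000 0.0000 0.0000 0.0000 0.0000 0.1000 3.3000 30.6000 68.0000] k=[0 0 0 0 0 0 3 2 33 71]
t=7: x=[0.0000 0.0000 0.0000 0.0000 0.0000 0.1500 2.8000 3.6000 33.3500 69.1000] k=[0 0 0 0 0 3 5 2 36 73]
t=8: x=[0.0000 0.0000 0.0000 0.0000 0.1500 2.9500 4.7500 3.8500 36.1500 71.1500] k=[0 0 0 0 3 1 3 1 32 69]
t=9: x=[0.0000 0.0000 0.0000 0.1500 2.7500 1.2000 2.8000 2.6500 32.3000 67.1500] k=[0 0 0 3 2 3 0 4 33 66]
t=10: x=[0.0000 0.0000 0.1500 2.8000 2.1000 2.8000 0.3500 5.2500 33.2000 64.3500] k=[0 0 4 2 0 6 0 5 31 67]
t=11: x=[0.0000 0.2000 3.7000 2.0000 0.4000 5.4000 0.5500 6.0500 31.5000 65.2000] k=[0 0 7 2 3 3 6 8 31 69]
t=12: x=[0.0000 0.3500 6.4000 2.3000 2.9500 3.1500 5.9500 9.0500 31.7500 67.1000] k=[0 2 10 0 5 7 9 12 29 69]
t=13: x=[0.1000 2.3000 9.1000 0.7500 4.8500 7.0000 9.0500 12.7000 30.1500 67.0000] k=[0 7 4 2 7 8 14 13 35 72]
t=14: x=[0.3500 6.5000 4.0500 2.3500 6.8000 8.2500 13.6500 14.1500 35.7500 70.1500] k=[2 10 4 6 10 13 12 12 37 70]
t=15: x=[2.4000 9.3000 4.4000 6.1000 9.9500 12.8000 12.0500 13.2500 37.4000 68.3500] k=[0 14 0 7 12 11 13 17 35 72]
t=16: x=[0.7000 12.6000 1.0500 6.9000 11.7000 11.1500 13.1000 17.7000 35.9500 70.1500] k=[0 15 6 10 11 9 12 18 38 70]
t=17: x=[0.7500 13.8000 6.6500 9.8500 10.8500 9.2500 12.1500 18.7000 38.6000 68.4000] k=[2 18 5 7 10 9 11 24 43 63]
t=18: x=[2.8000 16.5500 5.7500 7.0500 9.8000 9.1500 11.5500 24.3000 43.0500 62.0000] k=[8 16 11 6 15 5 13 21 45 57]
t=19: x=[8.4000 15.3500 11.0000 6.7000 14.0500 5.9000 13.0000 21.8000 44.4000 56.4000] k=[9 20 6 11 13 11 12 21 40 53]
t=20: x=[9.5500 18.7500 6.9500 10.8500 12.8000 11.1500 12.4000 21.5000 39.7000 52.3500] k=[10 14 4 8 16 15 11 25 41 52]
t=21: x=[10.2000 13.3000 4.7000 8.2000 15.5500 14.8500 11.9000 25.1000 40.7500 51.4500] k=[10 18 10 6 17 13 12 29 36 54]
t=22: x=[10.4000 17.2000 10.2000 6.7500 16.2500 13.1500 12.9000 28.5000 36.5500 53.1000] k=[11 19 13 5 16 18 8 31 38 53]
t=23: x=[11.4000 18.3000 12.9000 5.9500 15.5500 17.4000 9.6500 30.2000 38.4000 52.2500] k=[16 17 10 5 18 14 15 32 41 56]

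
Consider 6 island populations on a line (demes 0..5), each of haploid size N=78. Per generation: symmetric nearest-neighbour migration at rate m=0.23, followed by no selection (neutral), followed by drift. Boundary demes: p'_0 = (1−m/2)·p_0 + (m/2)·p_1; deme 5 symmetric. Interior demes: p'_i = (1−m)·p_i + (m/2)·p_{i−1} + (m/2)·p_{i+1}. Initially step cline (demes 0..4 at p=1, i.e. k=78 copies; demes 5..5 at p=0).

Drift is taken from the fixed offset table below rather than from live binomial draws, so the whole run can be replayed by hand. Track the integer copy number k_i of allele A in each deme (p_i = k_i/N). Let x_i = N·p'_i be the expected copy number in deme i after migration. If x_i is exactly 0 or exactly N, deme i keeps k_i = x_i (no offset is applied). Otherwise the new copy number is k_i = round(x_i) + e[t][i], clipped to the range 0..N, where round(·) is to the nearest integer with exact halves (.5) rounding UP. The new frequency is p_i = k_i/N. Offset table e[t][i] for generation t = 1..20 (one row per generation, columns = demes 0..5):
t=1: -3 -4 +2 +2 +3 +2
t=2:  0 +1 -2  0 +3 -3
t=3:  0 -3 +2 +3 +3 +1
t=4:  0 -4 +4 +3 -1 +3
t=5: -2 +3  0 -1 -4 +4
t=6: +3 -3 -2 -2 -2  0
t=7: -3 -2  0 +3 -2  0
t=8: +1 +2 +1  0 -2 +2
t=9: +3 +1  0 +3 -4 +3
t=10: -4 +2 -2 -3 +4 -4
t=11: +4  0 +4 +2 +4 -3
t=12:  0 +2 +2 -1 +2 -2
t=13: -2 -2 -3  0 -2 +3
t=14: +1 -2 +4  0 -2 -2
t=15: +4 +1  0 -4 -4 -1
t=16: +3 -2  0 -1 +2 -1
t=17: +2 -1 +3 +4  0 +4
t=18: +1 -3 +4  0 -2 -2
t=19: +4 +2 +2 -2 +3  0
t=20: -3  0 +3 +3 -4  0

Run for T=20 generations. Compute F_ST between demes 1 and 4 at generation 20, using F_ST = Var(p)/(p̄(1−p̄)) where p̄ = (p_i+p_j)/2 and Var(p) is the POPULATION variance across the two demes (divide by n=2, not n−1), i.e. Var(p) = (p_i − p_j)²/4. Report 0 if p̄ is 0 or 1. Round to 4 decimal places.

0.1432

t=0: k=[78 78 78 78 78 0]
t=1: x=[78.0000 78.0000 78.0000 78.0000 69.0300 8.9700] k=[78 78 78 78 72 11]
t=2: x=[78.0000 78.0000 78.0000 77.3100 65.6750 18.0150] k=[78 78 78 77 69 15]
t=3: x=[78.0000 78.0000 77.8850 76.1950 63.7100 21.2100] k=[78 78 78 78 67 22]
t=4: x=[78.0000 78.0000 78.0000 76.7350 63.0900 27.1750] k=[78 78 78 78 62 30]
t=5: x=[78.0000 78.0000 78.0000 76.1600 60.1600 33.6800] k=[78 78 78 75 56 38]
t=6: x=[78.0000 78.0000 77.6550 73.1600 56.1150 40.0700] k=[78 78 76 71 54 40]
t=7: x=[78.0000 77.7700 75.6550 69.6200 54.3450 41.6100] k=[78 76 76 73 52 42]
t=8: x=[77.7700 76.2300 75.6550 70.9300 53.2650 43.1500] k=[78 78 77 71 51 45]
t=9: x=[78.0000 77.8850 76.4250 69.3900 52.6100 45.6900] k=[78 78 76 72 49 49]
t=10: x=[78.0000 77.7700 75.7700 69.8150 51.6450 49.0000] k=[78 78 74 67 56 45]
t=11: x=[78.0000 77.5400 73.6550 66.5400 56.0000 46.2650] k=[78 78 78 69 60 43]
t=12: x=[78.0000 78.0000 76.9650 69.0000 59.0800 44.9550] k=[78 78 78 68 61 43]
t=13: x=[78.0000 78.0000 76.8500 68.3450 59.7350 45.0700] k=[78 78 74 68 58 48]
t=14: x=[78.0000 77.5400 73.7700 67.5400 58.0000 49.1500] k=[78 76 78 68 56 47]
t=15: x=[77.7700 76.4600 76.6200 67.7700 56.3450 48.0350] k=[78 77 77 64 52 47]
t=16: x=[77.8850 77.1150 75.5050 64.1150 52.8050 47.5750] k=[78 75 76 63 55 47]
t=17: x=[77.6550 75.4600 74.3900 63.5750 55.0000 47.9200] k=[78 74 77 68 55 52]
t=18: x=[77.5400 74.8050 75.6200 67.5400 56.1500 52.3450] k=[78 72 78 68 54 50]
t=19: x=[77.3100 73.3800 76.1600 67.5400 55.1500 50.4600] k=[78 75 78 66 58 50]
t=20: x=[77.6550 75.6900 76.2750 66.4600 58.0000 50.9200] k=[75 76 78 69 54 51]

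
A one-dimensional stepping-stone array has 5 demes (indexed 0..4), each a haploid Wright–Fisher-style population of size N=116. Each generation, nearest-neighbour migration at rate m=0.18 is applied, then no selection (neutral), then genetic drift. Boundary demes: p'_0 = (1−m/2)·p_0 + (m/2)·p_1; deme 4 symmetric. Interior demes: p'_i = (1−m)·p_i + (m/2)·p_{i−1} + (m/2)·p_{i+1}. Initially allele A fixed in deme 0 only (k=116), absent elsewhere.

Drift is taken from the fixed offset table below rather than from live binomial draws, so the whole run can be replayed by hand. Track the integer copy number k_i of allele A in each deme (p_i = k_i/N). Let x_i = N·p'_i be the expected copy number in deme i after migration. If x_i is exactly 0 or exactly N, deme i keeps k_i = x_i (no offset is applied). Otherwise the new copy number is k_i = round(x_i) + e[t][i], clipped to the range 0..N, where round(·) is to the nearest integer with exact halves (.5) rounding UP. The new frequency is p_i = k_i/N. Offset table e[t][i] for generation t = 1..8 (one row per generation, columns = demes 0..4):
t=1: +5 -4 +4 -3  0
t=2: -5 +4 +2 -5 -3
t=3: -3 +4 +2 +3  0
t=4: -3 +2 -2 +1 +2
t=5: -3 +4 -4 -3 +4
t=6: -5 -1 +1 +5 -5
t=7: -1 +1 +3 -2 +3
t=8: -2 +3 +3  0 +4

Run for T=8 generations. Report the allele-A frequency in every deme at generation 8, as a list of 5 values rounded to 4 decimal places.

t=0: k=[116 0 0 0 0]
t=1: x=[105.5600 10.4400 0.0000 0.0000 0.0000] k=[111 6 0 0 0]
t=2: x=[101.5500 14.9100 0.5400 0.0000 0.0000] k=[97 19 3 0 0]
t=3: x=[89.9800 24.5800 4.1700 0.2700 0.0000] k=[87 29 6 3 0]
t=4: x=[81.7800 32.1500 7.8000 3.0000 0.2700] k=[79 34 6 4 2]
t=5: x=[74.9500 35.5300 8.3400 4.0000 2.1800] k=[72 40 4 1 6]
t=6: x=[69.1200 39.6400 6.9700 1.7200 5.5500] k=[64 39 8 7 1]
t=7: x=[61.7500 38.4600 10.7000 6.5500 1.5400] k=[61 39 14 5 5]
t=8: x=[59.0200 38.7300 15.4400 5.8100 5.0000] k=[57 42 18 6 9]

[0.4914, 0.3621, 0.1552, 0.0517, 0.0776]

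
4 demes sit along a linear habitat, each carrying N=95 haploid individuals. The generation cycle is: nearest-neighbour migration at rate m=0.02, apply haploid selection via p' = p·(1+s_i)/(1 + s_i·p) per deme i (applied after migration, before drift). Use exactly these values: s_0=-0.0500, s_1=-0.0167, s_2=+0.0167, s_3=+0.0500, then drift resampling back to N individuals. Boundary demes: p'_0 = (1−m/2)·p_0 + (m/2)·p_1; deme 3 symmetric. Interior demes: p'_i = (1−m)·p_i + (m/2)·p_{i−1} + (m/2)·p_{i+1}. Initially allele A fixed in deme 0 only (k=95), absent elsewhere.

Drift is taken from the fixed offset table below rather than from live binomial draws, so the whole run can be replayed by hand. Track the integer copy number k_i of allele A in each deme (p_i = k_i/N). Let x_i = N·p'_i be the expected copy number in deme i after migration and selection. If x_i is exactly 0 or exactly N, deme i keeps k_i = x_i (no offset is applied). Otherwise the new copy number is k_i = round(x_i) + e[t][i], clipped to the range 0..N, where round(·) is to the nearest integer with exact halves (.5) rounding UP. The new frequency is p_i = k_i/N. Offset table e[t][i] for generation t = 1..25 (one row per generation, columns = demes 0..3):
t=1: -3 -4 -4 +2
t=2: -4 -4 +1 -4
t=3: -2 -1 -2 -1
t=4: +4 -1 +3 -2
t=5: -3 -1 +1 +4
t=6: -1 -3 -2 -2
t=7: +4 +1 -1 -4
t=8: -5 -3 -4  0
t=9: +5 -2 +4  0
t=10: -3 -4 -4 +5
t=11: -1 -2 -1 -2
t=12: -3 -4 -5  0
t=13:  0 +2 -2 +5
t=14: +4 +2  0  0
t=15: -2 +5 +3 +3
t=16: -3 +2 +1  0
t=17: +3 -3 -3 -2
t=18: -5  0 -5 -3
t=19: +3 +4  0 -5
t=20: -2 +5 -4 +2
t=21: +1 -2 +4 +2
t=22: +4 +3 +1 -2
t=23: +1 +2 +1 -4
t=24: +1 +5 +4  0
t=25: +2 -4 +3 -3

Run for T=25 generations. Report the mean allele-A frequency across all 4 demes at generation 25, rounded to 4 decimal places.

t=0: k=[95 0 0 0]
t=1: x=[94.0005 0.9343 0.0000 0.0000] k=[91 0 0 0]
t=2: x=[89.8456 0.8949 0.0000 0.0000] k=[86 0 0 0]
t=3: x=[84.6774 0.8458 0.0000 0.0000] k=[83 0 0 0]
t=4: x=[81.5901 0.8163 0.0000 0.0000] k=[86 0 0 0]
t=5: x=[84.6774 0.8458 0.0000 0.0000] k=[82 0 0 0]
t=6: x=[80.5632 0.8064 0.0000 0.0000] k=[80 0 0 0]
t=7: x=[78.5127 0.7868 0.0000 0.0000] k=[83 2 0 0]
t=8: x=[81.6108 2.7448 0.0203 0.0000] k=[77 0 0 0]
t=9: x=[75.4455 0.7572 0.0000 0.0000] k=[80 0 0 0]
t=10: x=[78.5127 0.7868 0.0000 0.0000] k=[76 0 0 0]
t=11: x=[74.4252 0.7474 0.0000 0.0000] k=[73 0 0 0]
t=12: x=[71.3712 0.7179 0.0000 0.0000] k=[68 0 0 0]
t=13: x=[66.3032 0.6687 0.0000 0.0000] k=[66 3 0 0]
t=14: x=[64.3142 3.5421 0.0305 0.0000] k=[68 6 0 0]
t=15: x=[66.3645 6.4579 0.0610 0.0000] k=[64 11 3 0]
t=16: x=[62.3803 11.2815 3.0993 0.0315] k=[59 13 4 0]
t=17: x=[57.3809 13.1777 4.1147 0.0420] k=[60 10 1 0]
t=18: x=[58.3523 10.2549 1.0978 0.0105] k=[53 10 0 0]
t=19: x=[51.3626 10.1760 0.1017 0.0000] k=[54 14 0 0]
t=20: x=[52.3982 14.0571 0.1423 0.0000] k=[50 19 0 0]
t=21: x=[48.4732 18.8641 0.1932 0.0000] k=[49 17 4 0]
t=22: x=[47.4620 16.9542 4.1553 0.0420] k=[51 20 5 0]
t=23: x=[49.4755 19.8938 5.1805 0.0525] k=[50 22 6 0]
t=24: x=[48.5033 21.8355 6.1952 0.0630] k=[50 27 10 0]
t=25: x=[48.5533 26.7353 10.2201 0.1050] k=[51 23 13 0]

0.2289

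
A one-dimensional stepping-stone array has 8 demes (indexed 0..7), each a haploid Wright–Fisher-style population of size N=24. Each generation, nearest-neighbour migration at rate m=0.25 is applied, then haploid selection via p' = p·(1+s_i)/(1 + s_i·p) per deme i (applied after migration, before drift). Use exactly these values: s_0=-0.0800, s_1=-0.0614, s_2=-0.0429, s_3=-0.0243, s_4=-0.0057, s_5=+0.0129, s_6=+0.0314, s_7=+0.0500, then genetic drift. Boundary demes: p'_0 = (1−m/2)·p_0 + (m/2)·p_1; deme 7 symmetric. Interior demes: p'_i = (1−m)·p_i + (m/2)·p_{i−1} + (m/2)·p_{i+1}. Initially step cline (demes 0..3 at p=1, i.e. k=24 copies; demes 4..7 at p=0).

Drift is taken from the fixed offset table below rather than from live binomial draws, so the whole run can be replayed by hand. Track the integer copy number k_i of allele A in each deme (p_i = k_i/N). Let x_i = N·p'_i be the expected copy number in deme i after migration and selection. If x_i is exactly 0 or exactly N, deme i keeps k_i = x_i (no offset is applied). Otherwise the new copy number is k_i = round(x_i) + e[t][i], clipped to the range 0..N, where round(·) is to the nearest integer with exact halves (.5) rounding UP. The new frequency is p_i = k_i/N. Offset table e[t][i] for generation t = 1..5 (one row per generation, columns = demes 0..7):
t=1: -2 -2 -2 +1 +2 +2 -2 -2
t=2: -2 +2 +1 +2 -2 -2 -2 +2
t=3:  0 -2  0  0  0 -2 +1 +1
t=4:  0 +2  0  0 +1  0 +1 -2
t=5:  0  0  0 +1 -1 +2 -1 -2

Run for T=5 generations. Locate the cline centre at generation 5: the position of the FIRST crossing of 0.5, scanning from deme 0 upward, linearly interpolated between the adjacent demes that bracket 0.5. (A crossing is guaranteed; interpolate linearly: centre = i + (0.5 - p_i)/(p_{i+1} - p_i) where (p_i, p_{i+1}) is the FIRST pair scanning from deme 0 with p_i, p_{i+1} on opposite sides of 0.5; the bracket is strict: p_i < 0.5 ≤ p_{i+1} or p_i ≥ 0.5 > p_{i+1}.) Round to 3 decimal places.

t=0: k=[24 24 24 24 0 0 0 0]
t=1: x=[24.0000 24.0000 24.0000 20.9348 2.9850 0.0000 0.0000 0.0000] k=[24 24 24 22 5 0 0 0]
t=2: x=[24.0000 24.0000 23.7389 20.0444 6.4729 0.6328 0.0000 0.0000] k=[24 24 24 22 4 0 0 0]
t=3: x=[24.0000 24.0000 23.7389 19.9173 5.7250 0.5063 0.0000 0.0000] k=[24 24 24 20 6 0 0 0]
t=4: x=[24.0000 24.0000 23.4781 18.6484 6.9717 0.7594 0.0000 0.0000] k=[24 24 23 19 8 1 0 0]
t=5: x=[24.0000 23.8669 22.5670 18.0152 8.4686 1.7709 0.1289 0.0000] k=[24 24 23 19 7 4 0 0]

3.583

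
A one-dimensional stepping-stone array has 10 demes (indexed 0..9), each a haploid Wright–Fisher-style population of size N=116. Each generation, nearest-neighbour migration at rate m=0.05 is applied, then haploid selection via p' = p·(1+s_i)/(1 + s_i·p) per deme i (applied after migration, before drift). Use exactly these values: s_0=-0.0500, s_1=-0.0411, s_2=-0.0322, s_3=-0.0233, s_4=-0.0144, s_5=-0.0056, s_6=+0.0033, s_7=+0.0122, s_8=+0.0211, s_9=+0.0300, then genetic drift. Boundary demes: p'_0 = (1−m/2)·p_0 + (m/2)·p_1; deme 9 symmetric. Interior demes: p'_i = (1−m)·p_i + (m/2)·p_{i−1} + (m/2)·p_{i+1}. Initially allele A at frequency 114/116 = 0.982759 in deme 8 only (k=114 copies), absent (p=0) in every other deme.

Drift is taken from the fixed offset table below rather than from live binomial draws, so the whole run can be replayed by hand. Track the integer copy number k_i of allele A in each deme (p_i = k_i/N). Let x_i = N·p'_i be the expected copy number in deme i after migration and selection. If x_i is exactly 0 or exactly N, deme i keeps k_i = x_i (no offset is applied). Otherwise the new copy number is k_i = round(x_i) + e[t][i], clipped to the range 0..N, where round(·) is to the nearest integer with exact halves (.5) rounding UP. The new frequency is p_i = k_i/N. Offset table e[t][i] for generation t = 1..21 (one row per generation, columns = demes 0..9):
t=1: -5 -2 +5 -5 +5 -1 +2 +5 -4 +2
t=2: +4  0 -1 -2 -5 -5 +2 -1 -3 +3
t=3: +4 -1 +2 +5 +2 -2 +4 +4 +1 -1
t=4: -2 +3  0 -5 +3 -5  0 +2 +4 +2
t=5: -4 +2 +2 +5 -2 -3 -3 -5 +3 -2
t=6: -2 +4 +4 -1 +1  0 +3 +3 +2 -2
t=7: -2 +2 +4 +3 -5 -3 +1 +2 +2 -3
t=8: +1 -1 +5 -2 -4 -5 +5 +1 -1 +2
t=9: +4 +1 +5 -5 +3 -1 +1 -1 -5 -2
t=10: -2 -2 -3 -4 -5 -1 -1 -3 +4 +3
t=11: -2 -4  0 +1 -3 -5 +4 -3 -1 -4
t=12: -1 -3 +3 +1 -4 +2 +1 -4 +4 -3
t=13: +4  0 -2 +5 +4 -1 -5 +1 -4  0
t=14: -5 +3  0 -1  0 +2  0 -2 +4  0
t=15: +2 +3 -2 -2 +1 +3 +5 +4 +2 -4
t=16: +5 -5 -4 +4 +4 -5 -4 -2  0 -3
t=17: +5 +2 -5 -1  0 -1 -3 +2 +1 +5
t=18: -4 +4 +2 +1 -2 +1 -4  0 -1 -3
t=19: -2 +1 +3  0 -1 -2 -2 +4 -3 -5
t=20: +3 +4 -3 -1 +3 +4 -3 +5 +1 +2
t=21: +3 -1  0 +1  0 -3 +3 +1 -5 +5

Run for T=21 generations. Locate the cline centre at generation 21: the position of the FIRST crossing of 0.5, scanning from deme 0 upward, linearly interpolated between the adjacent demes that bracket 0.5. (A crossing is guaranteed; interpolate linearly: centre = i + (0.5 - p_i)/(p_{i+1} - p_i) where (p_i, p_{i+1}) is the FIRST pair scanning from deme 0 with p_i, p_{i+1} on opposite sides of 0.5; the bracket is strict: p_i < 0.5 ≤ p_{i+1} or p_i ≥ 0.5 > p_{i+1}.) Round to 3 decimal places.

7.895

t=0: k=[0 0 0 0 0 0 0 0 114 0]
t=1: x=[0.0000 0.0000 0.0000 0.0000 0.0000 0.0000 0.0000 2.8839 108.4488 2.9333] k=[0 0 0 0 0 0 0 8 104 5]
t=2: x=[0.0000 0.0000 0.0000 0.0000 0.0000 0.0000 0.2007 10.3134 99.4239 7.6844] k=[0 0 0 0 0 0 2 9 96 11]
t=3: x=[0.0000 0.0000 0.0000 0.0000 0.0000 0.0497 2.1319 11.1213 92.0987 13.4730] k=[0 0 0 0 0 0 6 15 93 12]
t=4: x=[0.0000 0.0000 0.0000 0.0000 0.0000 0.1492 6.0940 16.8993 89.4549 14.3935] k=[0 0 0 0 0 0 6 19 93 16]
t=5: x=[0.0000 0.0000 0.0000 0.0000 0.0000 0.1492 6.1943 20.7307 89.6526 18.3776] k=[0 0 0 0 0 0 3 16 93 16]
t=6: x=[0.0000 0.0000 0.0000 0.0000 0.0000 0.0746 3.2604 17.7818 89.5785 18.3776] k=[0 0 0 0 0 0 6 21 92 16]
t=7: x=[0.0000 0.0000 0.0000 0.0000 0.0000 0.1492 6.2444 22.6200 88.7626 18.3520] k=[0 0 0 0 0 0 7 25 91 15]
t=8: x=[0.0000 0.0000 0.0000 0.0000 0.0000 0.1740 7.2975 26.4468 87.8970 17.3313] k=[0 0 0 0 0 0 12 27 87 19]
t=9: x=[0.0000 0.0000 0.0000 0.0000 0.0000 0.2983 12.1107 28.3842 84.2835 21.2075] k=[0 0 0 0 0 0 13 27 79 19]
t=10: x=[0.0000 0.0000 0.0000 0.0000 0.0000 0.3232 13.0631 28.2081 76.7441 21.0036] k=[0 0 0 0 0 0 12 25 81 24]
t=11: x=[0.0000 0.0000 0.0000 0.0000 0.0000 0.2983 12.0606 26.3209 78.7053 26.0167] k=[0 0 0 0 0 0 16 23 78 22]
t=12: x=[0.0000 0.0000 0.0000 0.0000 0.0000 0.3978 15.8200 24.4331 75.7754 23.9570] k=[0 0 0 0 0 2 17 20 80 21]
t=13: x=[0.0000 0.0000 0.0000 0.0000 0.0493 2.3122 16.7472 21.6376 77.5635 23.0155] k=[0 0 0 0 4 1 12 23 74 23]
t=14: x=[0.0000 0.0000 0.0000 0.0977 3.7717 1.3425 12.0355 24.2316 72.0216 24.8473] k=[0 0 0 0 4 3 12 22 76 25]
t=15: x=[0.0000 0.0000 0.0000 0.0977 3.8210 3.2323 12.0606 23.3252 73.9364 26.8806] k=[0 0 0 0 5 6 17 27 76 23]
t=16: x=[0.0000 0.0000 0.0000 0.1221 4.8324 6.2169 17.0228 28.2332 74.0110 24.8981] k=[0 0 0 4 9 1 13 26 74 22]
t=17: x=[0.0000 0.0000 0.0968 3.9344 8.5593 1.4917 13.0631 27.1262 72.0713 23.8553] k=[0 0 0 3 9 0 10 29 73 29]
t=18: x=[0.0000 0.0000 0.0726 3.0052 8.5099 0.4724 10.2558 29.8933 71.3747 30.7635] k=[0 0 2 4 7 1 6 30 70 28]
t=19: x=[0.0000 0.0479 1.9367 3.9344 6.6831 1.2679 6.4952 30.6728 68.5366 29.6984] k=[0 1 5 4 6 0 4 35 66 25]
t=20: x=[0.0238 1.0312 4.7244 3.9833 5.7206 0.2486 4.6898 35.2971 64.7979 26.6265] k=[3 5 2 3 9 4 2 40 66 29]
t=21: x=[2.9013 4.6827 2.0336 3.0541 8.6087 4.0530 3.0096 40.0173 65.0224 30.5860] k=[6 4 2 4 9 1 6 41 60 36]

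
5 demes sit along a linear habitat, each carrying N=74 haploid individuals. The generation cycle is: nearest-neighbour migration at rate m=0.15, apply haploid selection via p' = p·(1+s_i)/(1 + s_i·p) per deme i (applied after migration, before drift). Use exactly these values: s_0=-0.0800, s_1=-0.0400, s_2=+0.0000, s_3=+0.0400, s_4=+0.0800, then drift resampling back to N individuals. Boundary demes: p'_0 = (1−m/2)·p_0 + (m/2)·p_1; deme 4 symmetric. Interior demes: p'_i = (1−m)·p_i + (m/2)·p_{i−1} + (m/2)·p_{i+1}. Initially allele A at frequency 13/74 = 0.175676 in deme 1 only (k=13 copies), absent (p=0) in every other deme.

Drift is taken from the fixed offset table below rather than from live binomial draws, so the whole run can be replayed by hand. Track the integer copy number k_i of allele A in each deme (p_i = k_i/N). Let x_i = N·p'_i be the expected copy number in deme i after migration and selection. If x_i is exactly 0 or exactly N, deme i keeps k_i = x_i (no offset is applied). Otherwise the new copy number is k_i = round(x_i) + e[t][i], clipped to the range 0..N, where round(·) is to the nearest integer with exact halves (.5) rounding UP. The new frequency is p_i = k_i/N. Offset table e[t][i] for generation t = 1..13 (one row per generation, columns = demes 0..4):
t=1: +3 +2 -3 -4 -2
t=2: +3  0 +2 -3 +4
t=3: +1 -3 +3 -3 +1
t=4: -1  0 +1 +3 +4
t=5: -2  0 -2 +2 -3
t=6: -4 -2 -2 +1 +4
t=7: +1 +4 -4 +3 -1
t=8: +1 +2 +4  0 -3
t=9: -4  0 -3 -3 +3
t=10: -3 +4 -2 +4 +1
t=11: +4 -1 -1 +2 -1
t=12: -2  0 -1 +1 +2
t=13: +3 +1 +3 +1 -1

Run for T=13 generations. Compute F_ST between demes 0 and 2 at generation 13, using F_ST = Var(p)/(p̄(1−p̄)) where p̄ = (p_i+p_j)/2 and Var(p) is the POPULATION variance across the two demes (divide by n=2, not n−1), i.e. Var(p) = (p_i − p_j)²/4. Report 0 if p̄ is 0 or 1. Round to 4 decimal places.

t=0: k=[0 13 0 0 0]
t=1: x=[0.8979 10.6717 0.9750 0.0000 0.0000] k=[4 13 0 0 0]
t=2: x=[4.3228 10.9633 0.9750 0.0000 0.0000] k=[7 11 3 0 0]
t=3: x=[6.7694 9.7492 3.3750 0.2340 0.0000] k=[8 7 6 0 0]
t=4: x=[7.3540 6.7455 5.6250 0.4679 0.0000] k=[6 7 7 3 0]
t=5: x=[5.6259 6.6730 6.7000 3.1927 0.2429] k=[4 7 5 5 0]
t=6: x=[3.9048 6.3829 5.1500 4.7980 0.4048] k=[0 4 3 6 4]
t=7: x=[0.2761 3.4868 3.3000 5.8323 4.4620] k=[1 7 0 9 3]
t=8: x=[1.3361 5.8029 1.2000 8.1553 3.7122] k=[2 8 5 8 1]
t=9: x=[2.2600 7.0600 5.4500 7.5106 1.6443] k=[0 7 2 5 5]
t=10: x=[0.4833 5.8754 2.6000 4.9532 5.3710] k=[0 10 1 9 6]
t=11: x=[0.6906 8.2703 2.2750 8.4646 6.6781] k=[5 7 1 10 6]
t=12: x=[4.7645 6.1653 2.1250 9.3404 6.7580] k=[3 6 1 10 9]
t=13: x=[2.9774 5.1992 2.0500 9.5721 9.7058] k=[6 6 5 11 9]

0.0007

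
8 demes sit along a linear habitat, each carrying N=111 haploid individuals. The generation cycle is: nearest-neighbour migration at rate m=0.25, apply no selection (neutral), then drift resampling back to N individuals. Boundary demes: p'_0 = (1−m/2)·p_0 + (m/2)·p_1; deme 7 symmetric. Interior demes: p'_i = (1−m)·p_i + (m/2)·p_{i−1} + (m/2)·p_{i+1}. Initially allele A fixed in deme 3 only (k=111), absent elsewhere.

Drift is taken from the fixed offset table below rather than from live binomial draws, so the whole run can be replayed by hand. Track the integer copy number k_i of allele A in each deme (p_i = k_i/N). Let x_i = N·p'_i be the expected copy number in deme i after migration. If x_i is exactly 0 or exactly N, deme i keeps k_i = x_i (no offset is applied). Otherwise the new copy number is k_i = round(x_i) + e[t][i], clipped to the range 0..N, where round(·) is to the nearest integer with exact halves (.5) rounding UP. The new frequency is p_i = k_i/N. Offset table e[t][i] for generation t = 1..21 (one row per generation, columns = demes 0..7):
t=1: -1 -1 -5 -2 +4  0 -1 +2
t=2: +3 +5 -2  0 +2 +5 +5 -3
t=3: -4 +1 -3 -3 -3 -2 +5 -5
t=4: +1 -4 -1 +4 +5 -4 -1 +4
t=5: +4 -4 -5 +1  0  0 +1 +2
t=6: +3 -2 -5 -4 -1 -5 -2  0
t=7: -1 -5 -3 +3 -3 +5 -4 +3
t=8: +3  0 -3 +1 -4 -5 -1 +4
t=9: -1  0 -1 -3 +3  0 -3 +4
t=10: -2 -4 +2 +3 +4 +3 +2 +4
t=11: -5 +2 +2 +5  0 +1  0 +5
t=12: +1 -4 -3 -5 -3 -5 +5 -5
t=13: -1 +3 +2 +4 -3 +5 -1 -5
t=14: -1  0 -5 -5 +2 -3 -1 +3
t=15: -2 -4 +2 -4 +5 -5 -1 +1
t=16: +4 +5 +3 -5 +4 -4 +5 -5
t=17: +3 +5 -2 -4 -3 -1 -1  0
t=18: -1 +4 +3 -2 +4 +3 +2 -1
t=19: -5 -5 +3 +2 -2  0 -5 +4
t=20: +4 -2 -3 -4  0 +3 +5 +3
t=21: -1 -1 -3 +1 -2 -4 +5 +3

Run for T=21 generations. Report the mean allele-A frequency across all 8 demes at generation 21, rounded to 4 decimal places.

0.1182

t=0: k=[0 0 0 111 0 0 0 0]
t=1: x=[0.0000 0.0000 13.8750 83.2500 13.8750 0.0000 0.0000 0.0000] k=[0 0 9 81 18 0 0 0]
t=2: x=[0.0000 1.1250 16.8750 64.1250 23.6250 2.2500 0.0000 0.0000] k=[0 6 15 64 26 7 0 0]
t=3: x=[0.7500 6.3750 20.0000 53.1250 28.3750 8.5000 0.8750 0.0000] k=[0 7 17 50 25 7 6 0]
t=4: x=[0.8750 7.3750 19.8750 42.7500 25.8750 9.1250 5.3750 0.7500] k=[2 3 19 47 31 5 4 5]
t=5: x=[2.1250 4.8750 20.5000 41.5000 29.7500 8.1250 4.2500 4.8750] k=[6 1 16 43 30 8 5 7]
t=6: x=[5.3750 3.5000 17.5000 38.0000 28.8750 10.3750 5.6250 6.7500] k=[8 2 13 34 28 5 4 7]
t=7: x=[7.2500 4.1250 14.2500 30.6250 25.8750 7.7500 4.5000 6.6250] k=[6 0 11 34 23 13 1 10]
t=8: x=[5.2500 2.1250 12.5000 29.7500 23.1250 12.7500 3.6250 8.8750] k=[8 2 10 31 19 8 3 13]
t=9: x=[7.2500 3.7500 11.6250 26.8750 19.1250 8.7500 4.8750 11.7500] k=[6 4 11 24 22 9 2 16]
t=10: x=[5.7500 5.1250 11.7500 22.1250 20.6250 9.7500 4.6250 14.2500] k=[4 1 14 25 25 13 7 18]
t=11: x=[3.6250 3.0000 13.7500 23.6250 23.5000 13.7500 9.1250 16.6250] k=[0 5 16 29 24 15 9 22]
t=12: x=[0.6250 5.7500 16.2500 26.7500 23.5000 15.3750 11.3750 20.3750] k=[2 2 13 22 21 10 16 15]
t=13: x=[2.0000 3.3750 12.7500 20.7500 19.7500 12.1250 15.1250 15.1250] k=[1 6 15 25 17 17 14 10]
t=14: x=[1.6250 6.5000 15.1250 22.7500 18.0000 16.6250 13.8750 10.5000] k=[1 7 10 18 20 14 13 14]
t=15: x=[1.7500 6.6250 10.6250 17.2500 19.0000 14.6250 13.2500 13.8750] k=[0 3 13 13 24 10 12 15]
t=16: x=[0.3750 3.8750 11.7500 14.3750 20.8750 12.0000 12.1250 14.6250] k=[4 9 15 9 25 8 17 10]
t=17: x=[4.6250 9.1250 13.5000 11.7500 20.8750 11.2500 15.0000 10.8750] k=[8 14 12 8 18 10 14 11]
t=18: x=[8.7500 13.0000 11.7500 9.7500 15.7500 11.5000 13.1250 11.3750] k=[8 17 15 8 20 15 15 10]
t=19: x=[9.1250 15.6250 14.3750 10.3750 17.8750 15.6250 14.3750 10.6250] k=[4 11 17 12 16 16 9 15]
t=20: x=[4.8750 10.8750 15.6250 13.1250 15.5000 15.1250 10.6250 14.2500] k=[9 9 13 9 16 18 16 17]
t=21: x=[9.0000 9.5000 12.0000 10.3750 15.3750 17.5000 16.3750 16.8750] k=[8 9 9 11 13 14 21 20]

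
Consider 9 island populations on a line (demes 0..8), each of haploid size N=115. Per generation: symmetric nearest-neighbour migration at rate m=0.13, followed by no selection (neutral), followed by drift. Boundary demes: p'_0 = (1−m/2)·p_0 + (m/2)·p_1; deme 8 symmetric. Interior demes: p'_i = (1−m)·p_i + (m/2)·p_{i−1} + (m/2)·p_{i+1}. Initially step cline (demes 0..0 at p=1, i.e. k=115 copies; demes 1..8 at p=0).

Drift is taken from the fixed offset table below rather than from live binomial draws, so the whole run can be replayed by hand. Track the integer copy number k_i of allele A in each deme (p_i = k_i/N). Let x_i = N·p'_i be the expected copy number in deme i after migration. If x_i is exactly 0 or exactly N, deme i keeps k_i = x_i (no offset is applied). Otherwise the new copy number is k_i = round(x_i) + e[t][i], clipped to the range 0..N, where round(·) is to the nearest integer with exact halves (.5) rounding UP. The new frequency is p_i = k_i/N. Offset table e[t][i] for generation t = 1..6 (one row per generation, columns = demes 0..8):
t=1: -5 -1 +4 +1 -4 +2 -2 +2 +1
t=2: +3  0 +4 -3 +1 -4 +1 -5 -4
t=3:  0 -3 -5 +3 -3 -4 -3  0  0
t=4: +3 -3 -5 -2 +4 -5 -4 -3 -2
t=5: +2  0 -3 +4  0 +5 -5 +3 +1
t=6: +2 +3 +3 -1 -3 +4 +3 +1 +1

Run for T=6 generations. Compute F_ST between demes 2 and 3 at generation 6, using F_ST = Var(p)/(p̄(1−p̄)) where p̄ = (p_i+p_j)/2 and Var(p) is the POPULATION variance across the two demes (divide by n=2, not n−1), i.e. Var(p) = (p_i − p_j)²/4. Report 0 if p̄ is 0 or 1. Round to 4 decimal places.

t=0: k=[115 0 0 0 0 0 0 0 0]
t=1: x=[107.5250 7.4750 0.0000 0.0000 0.0000 0.0000 0.0000 0.0000 0.0000] k=[103 6 0 0 0 0 0 0 0]
t=2: x=[96.6950 11.9150 0.3900 0.0000 0.0000 0.0000 0.0000 0.0000 0.0000] k=[100 12 4 0 0 0 0 0 0]
t=3: x=[94.2800 17.2000 4.2600 0.2600 0.0000 0.0000 0.0000 0.0000 0.0000] k=[94 14 0 3 0 0 0 0 0]
t=4: x=[88.8000 18.2900 1.1050 2.6100 0.1950 0.0000 0.0000 0.0000 0.0000] k=[92 15 0 1 4 0 0 0 0]
t=5: x=[86.9950 19.0300 1.0400 1.1300 3.5450 0.2600 0.0000 0.0000 0.0000] k=[89 19 0 5 4 5 0 0 0]
t=6: x=[84.4500 22.3150 1.5600 4.6100 4.1300 4.6100 0.3250 0.0000 0.0000] k=[86 25 5 4 1 9 3 0 0]

0.0005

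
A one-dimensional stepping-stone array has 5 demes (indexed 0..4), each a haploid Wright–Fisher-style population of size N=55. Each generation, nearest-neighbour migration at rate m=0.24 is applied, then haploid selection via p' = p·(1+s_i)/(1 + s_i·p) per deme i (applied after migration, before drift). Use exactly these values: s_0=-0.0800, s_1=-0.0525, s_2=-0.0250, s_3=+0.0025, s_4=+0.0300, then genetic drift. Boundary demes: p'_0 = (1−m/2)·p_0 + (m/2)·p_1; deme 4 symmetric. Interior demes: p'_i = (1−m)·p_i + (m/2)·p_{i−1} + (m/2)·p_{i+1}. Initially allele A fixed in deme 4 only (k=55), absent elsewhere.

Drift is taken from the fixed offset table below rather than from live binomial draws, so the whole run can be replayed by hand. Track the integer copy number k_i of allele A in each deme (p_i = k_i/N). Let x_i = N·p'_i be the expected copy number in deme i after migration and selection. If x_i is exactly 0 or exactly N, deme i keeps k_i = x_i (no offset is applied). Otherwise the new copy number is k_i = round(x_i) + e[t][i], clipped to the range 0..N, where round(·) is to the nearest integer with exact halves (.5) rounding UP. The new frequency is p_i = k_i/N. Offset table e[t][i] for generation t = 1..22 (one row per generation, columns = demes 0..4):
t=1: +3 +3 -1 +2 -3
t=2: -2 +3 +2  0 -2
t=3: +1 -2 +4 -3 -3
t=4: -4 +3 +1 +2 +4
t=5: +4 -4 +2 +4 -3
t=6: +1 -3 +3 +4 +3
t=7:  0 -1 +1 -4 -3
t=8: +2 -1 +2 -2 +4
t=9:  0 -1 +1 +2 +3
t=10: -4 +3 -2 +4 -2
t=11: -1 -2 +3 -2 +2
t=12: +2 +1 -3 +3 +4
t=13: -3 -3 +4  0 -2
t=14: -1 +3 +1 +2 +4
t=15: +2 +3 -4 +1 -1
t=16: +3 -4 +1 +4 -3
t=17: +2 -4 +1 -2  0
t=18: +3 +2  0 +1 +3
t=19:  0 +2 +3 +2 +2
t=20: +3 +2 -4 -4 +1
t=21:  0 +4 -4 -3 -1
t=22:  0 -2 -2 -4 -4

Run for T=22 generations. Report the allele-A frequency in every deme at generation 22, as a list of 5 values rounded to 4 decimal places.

t=0: k=[0 0 0 0 55]
t=1: x=[0.0000 0.0000 0.0000 6.6145 48.5698] k=[0 0 0 9 46]
t=2: x=[0.0000 0.0000 1.0535 12.3839 41.8579] k=[0 0 3 12 40]
t=3: x=[0.0000 0.3412 3.6331 14.3064 36.9997] k=[0 0 8 11 34]
t=4: x=[0.0000 0.9104 7.2394 13.4253 31.6381] k=[0 4 8 15 36]
t=5: x=[0.4419 3.8045 8.1821 16.7090 33.8659] k=[4 0 10 21 31]
t=6: x=[3.2551 1.5944 9.9126 20.9124 30.2031] k=[4 0 13 25 33]
t=7: x=[3.2551 1.9367 12.6320 24.5539 32.4344] k=[3 1 14 21 29]
t=8: x=[2.5494 2.6601 13.0266 21.1525 28.4461] k=[5 2 15 19 32]
t=9: x=[4.2978 3.7282 13.6584 20.1118 30.8411] k=[4 3 15 22 34]
t=10: x=[3.5899 4.3395 14.1325 22.6332 32.9516] k=[0 7 12 27 31]
t=11: x=[0.7737 6.4467 12.9477 25.7142 30.9209] k=[0 4 16 24 33]
t=12: x=[0.4419 4.7220 15.2395 24.1538 32.3150] k=[2 6 12 27 36]
t=13: x=[2.2899 5.9478 12.8293 26.3143 35.2953] k=[0 3 17 26 33]
t=14: x=[0.3314 4.1101 16.1101 25.7942 32.5537] k=[0 7 17 28 37]
t=15: x=[0.7737 7.0229 16.8229 27.7943 36.2866] k=[3 10 13 29 35]
t=16: x=[3.5526 9.1029 14.2906 27.8343 34.6603] k=[7 5 15 32 32]
t=17: x=[6.2810 6.1396 15.5560 29.9941 32.3946] k=[8 2 17 28 32]
t=18: x=[6.7693 4.3013 16.2289 27.1943 31.9169] k=[10 6 16 28 35]
t=19: x=[8.8814 7.3305 15.9518 27.4343 34.5412] k=[9 9 19 29 37]
t=20: x=[8.3898 9.7595 18.6864 28.7943 36.4055] k=[11 12 15 25 37]
t=21: x=[10.3986 11.7345 15.5560 25.2741 35.9299] k=[10 16 12 22 35]
t=22: x=[10.0186 14.2239 13.4215 22.3931 33.8262] k=[10 12 11 18 30]

[0.1818, 0.2182, 0.2000, 0.3273, 0.5455]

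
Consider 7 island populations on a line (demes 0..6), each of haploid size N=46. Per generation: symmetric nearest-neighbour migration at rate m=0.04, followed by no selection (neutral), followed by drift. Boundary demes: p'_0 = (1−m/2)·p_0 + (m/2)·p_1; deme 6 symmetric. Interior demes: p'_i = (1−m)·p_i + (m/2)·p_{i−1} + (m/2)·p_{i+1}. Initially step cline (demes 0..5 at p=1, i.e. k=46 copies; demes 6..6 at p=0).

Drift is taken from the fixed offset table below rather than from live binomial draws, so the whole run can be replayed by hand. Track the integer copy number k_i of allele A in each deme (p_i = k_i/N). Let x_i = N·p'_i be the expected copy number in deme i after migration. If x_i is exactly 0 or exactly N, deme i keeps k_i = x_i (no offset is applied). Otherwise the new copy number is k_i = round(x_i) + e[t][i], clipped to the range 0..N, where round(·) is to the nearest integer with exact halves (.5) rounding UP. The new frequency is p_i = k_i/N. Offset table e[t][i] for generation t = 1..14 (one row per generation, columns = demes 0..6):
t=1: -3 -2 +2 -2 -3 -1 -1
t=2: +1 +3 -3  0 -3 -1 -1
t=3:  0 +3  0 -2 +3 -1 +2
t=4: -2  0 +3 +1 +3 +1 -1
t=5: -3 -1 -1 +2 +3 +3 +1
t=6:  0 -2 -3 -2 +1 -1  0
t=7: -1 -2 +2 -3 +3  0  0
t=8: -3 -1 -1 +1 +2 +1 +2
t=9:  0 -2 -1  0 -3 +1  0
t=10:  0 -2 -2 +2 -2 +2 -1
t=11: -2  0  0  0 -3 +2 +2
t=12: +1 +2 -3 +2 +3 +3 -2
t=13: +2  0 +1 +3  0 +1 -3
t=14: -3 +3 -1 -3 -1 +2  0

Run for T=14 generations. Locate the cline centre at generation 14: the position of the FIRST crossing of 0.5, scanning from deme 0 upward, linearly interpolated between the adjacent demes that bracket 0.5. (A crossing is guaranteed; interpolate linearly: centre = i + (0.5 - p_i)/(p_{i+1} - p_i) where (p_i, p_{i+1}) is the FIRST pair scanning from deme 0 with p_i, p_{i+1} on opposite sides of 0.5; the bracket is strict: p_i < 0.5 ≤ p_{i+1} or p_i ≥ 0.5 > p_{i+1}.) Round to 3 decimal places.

5.676

t=0: k=[46 46 46 46 46 46 0]
t=1: x=[46.0000 46.0000 46.0000 46.0000 46.0000 45.0800 0.9200] k=[46 46 46 46 46 44 0]
t=2: x=[46.0000 46.0000 46.0000 46.0000 45.9600 43.1600 0.8800] k=[46 46 46 46 43 42 0]
t=3: x=[46.0000 46.0000 46.0000 45.9400 43.0400 41.1800 0.8400] k=[46 46 46 44 46 40 3]
t=4: x=[46.0000 46.0000 45.9600 44.0800 45.8400 39.3800 3.7400] k=[46 46 46 45 46 40 3]
t=5: x=[46.0000 46.0000 45.9800 45.0400 45.8600 39.3800 3.7400] k=[46 46 45 46 46 42 5]
t=6: x=[46.0000 45.9800 45.0400 45.9800 45.9200 41.3400 5.7400] k=[46 44 42 44 46 40 6]
t=7: x=[45.9600 44.0000 42.0800 44.0000 45.8400 39.4400 6.6800] k=[45 42 44 41 46 39 7]
t=8: x=[44.9400 42.1000 43.9000 41.1600 45.7600 38.5000 7.6400] k=[42 41 43 42 46 40 10]
t=9: x=[41.9800 41.0600 42.9400 42.1000 45.8000 39.5200 10.6000] k=[42 39 42 42 43 41 11]
t=10: x=[41.9400 39.1200 41.9400 42.0200 42.9400 40.4400 11.6000] k=[42 37 40 44 41 42 11]
t=11: x=[41.9000 37.1600 40.0200 43.8600 41.0800 41.3600 11.6200] k=[40 37 40 44 38 43 14]
t=12: x=[39.9400 37.1200 40.0200 43.8000 38.2200 42.3200 14.5800] k=[41 39 37 46 41 45 13]
t=13: x=[40.9600 39.0000 37.2200 45.7200 41.1800 44.2800 13.6400] k=[43 39 38 46 41 45 11]
t=14: x=[42.9200 39.0600 38.1800 45.7400 41.1800 44.2400 11.6800] k=[40 42 37 43 40 46 12]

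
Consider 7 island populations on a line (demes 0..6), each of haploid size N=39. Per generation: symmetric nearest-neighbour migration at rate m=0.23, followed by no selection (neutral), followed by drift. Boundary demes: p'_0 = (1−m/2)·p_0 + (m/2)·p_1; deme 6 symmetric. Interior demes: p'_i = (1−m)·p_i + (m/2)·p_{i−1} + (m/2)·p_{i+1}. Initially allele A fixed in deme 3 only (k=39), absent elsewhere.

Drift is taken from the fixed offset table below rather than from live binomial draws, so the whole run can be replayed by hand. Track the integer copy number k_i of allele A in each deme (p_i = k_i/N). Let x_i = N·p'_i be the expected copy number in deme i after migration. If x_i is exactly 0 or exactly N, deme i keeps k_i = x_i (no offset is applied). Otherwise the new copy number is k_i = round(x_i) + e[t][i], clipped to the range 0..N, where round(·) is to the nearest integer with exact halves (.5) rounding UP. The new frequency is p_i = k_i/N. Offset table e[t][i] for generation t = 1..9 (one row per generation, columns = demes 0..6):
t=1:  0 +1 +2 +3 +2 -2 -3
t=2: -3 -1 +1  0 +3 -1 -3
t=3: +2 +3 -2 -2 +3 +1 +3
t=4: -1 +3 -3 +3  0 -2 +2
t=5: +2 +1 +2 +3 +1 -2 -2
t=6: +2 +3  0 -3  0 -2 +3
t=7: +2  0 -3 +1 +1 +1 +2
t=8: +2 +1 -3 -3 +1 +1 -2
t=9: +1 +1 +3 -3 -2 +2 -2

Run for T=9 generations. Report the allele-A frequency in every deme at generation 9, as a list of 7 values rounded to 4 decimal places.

t=0: k=[0 0 0 39 0 0 0]
t=1: x=[0.0000 0.0000 4.4850 30.0300 4.4850 0.0000 0.0000] k=[0 0 6 33 6 0 0]
t=2: x=[0.0000 0.6900 8.4150 26.7900 8.4150 0.6900 0.0000] k=[0 0 9 27 11 0 0]
t=3: x=[0.0000 1.0350 10.0350 23.0900 11.5750 1.2650 0.0000] k=[0 4 8 21 15 2 0]
t=4: x=[0.4600 4.0000 9.0350 18.8150 14.1950 3.2650 0.2300] k=[0 7 6 22 14 1 2]
t=5: x=[0.8050 6.0800 7.9550 19.2400 13.4250 2.6100 1.8850] k=[3 7 10 22 14 1 0]
t=6: x=[3.4600 6.8850 11.0350 19.7000 13.4250 2.3800 0.1150] k=[5 10 11 17 13 0 3]
t=7: x=[5.5750 9.5400 11.5750 15.8500 11.9650 1.8400 2.6550] k=[8 10 9 17 13 3 5]
t=8: x=[8.2300 9.6550 10.0350 15.6200 12.3100 4.3800 4.7700] k=[10 11 7 13 13 5 3]
t=9: x=[10.1150 10.4250 8.1500 12.3100 12.0800 5.6900 3.2300] k=[11 11 11 9 10 8 1]

[0.2821, 0.2821, 0.2821, 0.2308, 0.2564, 0.2051, 0.0256]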